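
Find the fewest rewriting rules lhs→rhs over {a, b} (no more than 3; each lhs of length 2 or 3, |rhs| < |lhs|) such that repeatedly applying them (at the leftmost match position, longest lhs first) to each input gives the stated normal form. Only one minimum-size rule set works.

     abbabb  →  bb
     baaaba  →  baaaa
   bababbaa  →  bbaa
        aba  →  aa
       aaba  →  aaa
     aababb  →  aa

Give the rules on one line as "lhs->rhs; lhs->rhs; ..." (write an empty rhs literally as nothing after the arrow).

  | abbabb => babb => bb
  | baaaba => baaaa
  | bababbaa => babbaa => bbaa
  | aba => aa

ab->a; abb->b; bab->b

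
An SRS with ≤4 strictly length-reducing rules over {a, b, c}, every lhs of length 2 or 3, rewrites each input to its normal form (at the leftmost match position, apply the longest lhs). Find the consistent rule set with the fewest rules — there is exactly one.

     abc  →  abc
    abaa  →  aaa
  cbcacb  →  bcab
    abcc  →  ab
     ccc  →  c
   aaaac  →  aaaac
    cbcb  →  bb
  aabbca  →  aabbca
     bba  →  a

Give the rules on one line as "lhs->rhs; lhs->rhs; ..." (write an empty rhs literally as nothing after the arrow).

ba->a; cb->b; cc->

  | abc
  | abaa => aaa
  | cbcacb => bcacb => bcab
  | abcc => ab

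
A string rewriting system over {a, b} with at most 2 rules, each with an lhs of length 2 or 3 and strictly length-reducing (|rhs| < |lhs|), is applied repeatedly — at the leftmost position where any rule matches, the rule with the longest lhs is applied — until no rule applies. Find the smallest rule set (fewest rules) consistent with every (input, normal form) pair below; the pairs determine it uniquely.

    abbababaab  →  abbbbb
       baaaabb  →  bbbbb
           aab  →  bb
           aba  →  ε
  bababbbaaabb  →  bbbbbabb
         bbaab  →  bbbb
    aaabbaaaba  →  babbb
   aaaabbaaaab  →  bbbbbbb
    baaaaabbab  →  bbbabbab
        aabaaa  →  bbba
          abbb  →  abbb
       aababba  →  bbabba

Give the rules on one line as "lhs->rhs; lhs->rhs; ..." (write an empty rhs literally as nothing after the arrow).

aa->b; aba->

  | abbababaab => abbbaab => abbbbb
  | baaaabb => bbaabb => bbbbb
  | aab => bb
  | aba => ε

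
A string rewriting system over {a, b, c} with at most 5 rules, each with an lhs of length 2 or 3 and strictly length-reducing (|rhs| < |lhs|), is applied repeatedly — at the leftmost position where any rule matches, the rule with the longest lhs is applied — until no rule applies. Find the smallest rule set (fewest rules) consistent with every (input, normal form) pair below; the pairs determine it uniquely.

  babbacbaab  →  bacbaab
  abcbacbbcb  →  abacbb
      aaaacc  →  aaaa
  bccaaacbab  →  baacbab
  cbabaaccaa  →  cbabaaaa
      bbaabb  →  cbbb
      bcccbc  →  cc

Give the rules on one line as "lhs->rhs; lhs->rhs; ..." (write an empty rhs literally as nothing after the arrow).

acc->a; bba->cc; bc->; ca->b

  | babbacbaab => bacccbaab => bacbaab
  | abcbacbbcb => abacbbcb => abacbb
  | aaaacc => aaaa
  | bccaaacbab => caaacbab => baacbab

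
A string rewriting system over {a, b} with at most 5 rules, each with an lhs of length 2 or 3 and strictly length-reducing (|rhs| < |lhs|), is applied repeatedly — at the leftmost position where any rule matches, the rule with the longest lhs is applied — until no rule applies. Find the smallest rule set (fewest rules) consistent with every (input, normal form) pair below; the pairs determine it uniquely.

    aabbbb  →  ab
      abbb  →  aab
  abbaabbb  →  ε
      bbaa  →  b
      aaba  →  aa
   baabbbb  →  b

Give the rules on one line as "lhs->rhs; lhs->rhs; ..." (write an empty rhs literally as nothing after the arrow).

aaa->b; ba->; bab->ba; bb->a

  | aabbbb => aaabb => bbb => ab
  | abbb => aab
  | abbaabbb => aaaabbb => babbb => babb => bab => ba => ε
  | bbaa => aaa => b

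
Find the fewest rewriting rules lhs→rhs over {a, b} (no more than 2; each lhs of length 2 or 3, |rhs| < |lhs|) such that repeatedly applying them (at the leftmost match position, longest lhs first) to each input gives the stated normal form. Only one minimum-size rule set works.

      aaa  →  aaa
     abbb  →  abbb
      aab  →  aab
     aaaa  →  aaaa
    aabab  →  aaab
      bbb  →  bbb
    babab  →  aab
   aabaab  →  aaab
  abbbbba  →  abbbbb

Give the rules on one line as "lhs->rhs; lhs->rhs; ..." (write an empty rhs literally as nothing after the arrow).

  | aaa
  | abbb
  | aab
  | aaaa

ba->b; bab->ab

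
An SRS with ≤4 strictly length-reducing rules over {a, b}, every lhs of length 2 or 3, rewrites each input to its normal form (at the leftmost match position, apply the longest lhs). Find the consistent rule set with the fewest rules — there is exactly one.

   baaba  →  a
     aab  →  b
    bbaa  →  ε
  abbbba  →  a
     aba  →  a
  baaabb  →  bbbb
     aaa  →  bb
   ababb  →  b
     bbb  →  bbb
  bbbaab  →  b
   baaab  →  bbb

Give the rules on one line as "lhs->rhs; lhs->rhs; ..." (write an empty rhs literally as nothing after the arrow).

aa->; aaa->bb; ab->; ba->a

  | baaba => aaba => ba => a
  | aab => b
  | bbaa => baa => aa => ε
  | abbbba => bbba => bba => ba => a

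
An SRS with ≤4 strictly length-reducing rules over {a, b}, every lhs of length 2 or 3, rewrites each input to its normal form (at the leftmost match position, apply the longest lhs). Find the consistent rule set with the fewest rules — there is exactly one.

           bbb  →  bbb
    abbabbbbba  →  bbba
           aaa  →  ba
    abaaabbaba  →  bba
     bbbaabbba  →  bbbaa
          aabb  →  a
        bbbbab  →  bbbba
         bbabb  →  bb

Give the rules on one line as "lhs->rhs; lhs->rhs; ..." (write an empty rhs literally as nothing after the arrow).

  | bbb
  | abbabbbbba => abbbbba => bbba
  | aaa => ba
  | abaaabbaba => aaaabbaba => baabbaba => baaba => baaa => bba

aaa->ba; ab->a; abb->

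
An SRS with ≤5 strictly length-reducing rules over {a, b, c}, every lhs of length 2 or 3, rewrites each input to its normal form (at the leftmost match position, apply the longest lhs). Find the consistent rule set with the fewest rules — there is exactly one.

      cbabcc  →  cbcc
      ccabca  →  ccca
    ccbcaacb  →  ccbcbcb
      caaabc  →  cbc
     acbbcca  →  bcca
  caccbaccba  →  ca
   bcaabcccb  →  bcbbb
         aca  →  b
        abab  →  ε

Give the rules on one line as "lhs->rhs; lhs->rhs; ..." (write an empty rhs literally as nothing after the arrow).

aa->b; ab->; ac->a; bbc->bb

  | cbabcc => cbcc
  | ccabca => ccca
  | ccbcaacb => ccbcbcb
  | caaabc => cbabc => cbc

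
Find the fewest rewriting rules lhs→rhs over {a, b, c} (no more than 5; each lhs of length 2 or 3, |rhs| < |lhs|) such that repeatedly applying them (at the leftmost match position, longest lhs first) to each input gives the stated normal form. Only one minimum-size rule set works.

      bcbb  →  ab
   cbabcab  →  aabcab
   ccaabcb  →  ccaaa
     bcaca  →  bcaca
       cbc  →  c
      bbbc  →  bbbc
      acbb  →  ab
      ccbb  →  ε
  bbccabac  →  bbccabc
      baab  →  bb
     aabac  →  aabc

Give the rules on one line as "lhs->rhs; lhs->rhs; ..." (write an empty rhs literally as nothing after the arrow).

ba->b; bcb->a; cb->; cba->aa

  | bcbb => ab
  | cbabcab => aabcab
  | ccaabcb => ccaaa
  | bcaca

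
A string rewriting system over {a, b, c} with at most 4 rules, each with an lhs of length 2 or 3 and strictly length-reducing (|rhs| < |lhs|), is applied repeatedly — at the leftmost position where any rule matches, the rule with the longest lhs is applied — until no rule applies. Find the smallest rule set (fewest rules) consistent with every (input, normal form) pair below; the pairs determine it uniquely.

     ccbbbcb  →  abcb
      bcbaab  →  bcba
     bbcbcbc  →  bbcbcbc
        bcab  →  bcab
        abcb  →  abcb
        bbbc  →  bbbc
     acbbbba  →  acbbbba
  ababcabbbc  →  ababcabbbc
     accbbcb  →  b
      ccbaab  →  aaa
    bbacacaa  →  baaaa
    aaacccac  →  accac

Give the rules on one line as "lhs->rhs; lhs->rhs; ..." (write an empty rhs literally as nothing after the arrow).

aab->a; aac->; bac->cb; ccb->aa

  | ccbbbcb => aabbcb => abcb
  | bcbaab => bcba
  | bbcbcbc
  | bcab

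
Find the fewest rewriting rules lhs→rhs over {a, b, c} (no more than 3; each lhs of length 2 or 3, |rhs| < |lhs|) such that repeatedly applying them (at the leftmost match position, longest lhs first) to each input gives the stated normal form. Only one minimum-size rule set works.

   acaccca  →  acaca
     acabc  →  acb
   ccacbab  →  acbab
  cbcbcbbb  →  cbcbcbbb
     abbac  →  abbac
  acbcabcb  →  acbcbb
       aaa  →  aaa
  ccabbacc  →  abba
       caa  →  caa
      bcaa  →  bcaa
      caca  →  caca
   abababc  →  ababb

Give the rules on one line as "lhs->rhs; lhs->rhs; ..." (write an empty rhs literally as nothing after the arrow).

abc->b; cc->

  | acaccca => acaca
  | acabc => acb
  | ccacbab => acbab
  | cbcbcbbb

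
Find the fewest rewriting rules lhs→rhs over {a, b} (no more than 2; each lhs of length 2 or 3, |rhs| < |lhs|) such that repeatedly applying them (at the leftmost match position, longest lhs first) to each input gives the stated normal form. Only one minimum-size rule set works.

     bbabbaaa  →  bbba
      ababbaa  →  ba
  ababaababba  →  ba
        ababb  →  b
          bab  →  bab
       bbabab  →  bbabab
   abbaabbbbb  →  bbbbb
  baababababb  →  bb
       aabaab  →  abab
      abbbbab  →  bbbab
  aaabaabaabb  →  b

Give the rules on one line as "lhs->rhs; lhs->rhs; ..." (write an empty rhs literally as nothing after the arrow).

aa->a; abb->b

  | bbabbaaa => bbbaaa => bbbaa => bbba
  | ababbaa => abbaa => baa => ba
  | ababaababba => ababababba => abababba => ababba => abba => ba
  | ababb => abb => b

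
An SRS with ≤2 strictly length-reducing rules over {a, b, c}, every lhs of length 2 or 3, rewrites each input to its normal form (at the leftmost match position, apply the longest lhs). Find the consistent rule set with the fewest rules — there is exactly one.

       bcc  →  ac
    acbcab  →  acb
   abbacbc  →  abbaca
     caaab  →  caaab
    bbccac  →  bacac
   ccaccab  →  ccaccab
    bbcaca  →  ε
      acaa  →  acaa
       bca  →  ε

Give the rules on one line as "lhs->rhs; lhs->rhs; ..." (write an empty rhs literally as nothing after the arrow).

bc->a; bca->

  | bcc => ac
  | acbcab => acb
  | abbacbc => abbaca
  | caaab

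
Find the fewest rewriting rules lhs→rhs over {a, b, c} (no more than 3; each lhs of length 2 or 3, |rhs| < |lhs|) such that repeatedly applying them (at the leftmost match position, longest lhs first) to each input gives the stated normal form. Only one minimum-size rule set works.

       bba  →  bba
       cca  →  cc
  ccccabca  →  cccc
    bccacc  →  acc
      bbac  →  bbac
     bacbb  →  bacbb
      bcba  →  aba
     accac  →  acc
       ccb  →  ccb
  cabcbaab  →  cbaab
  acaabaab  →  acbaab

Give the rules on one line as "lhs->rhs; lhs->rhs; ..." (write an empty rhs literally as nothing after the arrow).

bc->a; ca->c; cac->c

  | bba
  | cca => cc
  | ccccabca => ccccbca => ccccaa => cccca => cccc
  | bccacc => acacc => acc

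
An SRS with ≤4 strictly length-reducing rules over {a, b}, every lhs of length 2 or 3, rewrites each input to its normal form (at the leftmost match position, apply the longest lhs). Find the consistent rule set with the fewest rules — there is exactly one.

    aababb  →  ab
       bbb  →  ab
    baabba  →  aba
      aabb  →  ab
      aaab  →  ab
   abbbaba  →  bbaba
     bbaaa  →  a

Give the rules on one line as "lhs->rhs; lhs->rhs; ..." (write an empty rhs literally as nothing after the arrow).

aaa->a; abb->b; baa->aa; bbb->ab

  | aababb => aabb => ab
  | bbb => ab
  | baabba => aabba => aba
  | aabb => ab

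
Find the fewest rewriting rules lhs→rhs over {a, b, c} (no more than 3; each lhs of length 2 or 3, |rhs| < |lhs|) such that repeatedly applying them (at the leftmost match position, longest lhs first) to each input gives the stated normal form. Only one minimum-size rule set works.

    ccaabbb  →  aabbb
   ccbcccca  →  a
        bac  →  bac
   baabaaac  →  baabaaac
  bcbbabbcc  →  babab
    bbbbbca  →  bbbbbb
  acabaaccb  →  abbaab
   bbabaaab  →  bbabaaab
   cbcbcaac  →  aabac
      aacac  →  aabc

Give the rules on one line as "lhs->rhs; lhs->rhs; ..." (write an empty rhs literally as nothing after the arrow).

  | ccaabbb => cbabbb => aabbb
  | ccbcccca => cacccca => bcccca => cca => cb => a
  | bac
  | baabaaac

bcc->; ca->b; cb->a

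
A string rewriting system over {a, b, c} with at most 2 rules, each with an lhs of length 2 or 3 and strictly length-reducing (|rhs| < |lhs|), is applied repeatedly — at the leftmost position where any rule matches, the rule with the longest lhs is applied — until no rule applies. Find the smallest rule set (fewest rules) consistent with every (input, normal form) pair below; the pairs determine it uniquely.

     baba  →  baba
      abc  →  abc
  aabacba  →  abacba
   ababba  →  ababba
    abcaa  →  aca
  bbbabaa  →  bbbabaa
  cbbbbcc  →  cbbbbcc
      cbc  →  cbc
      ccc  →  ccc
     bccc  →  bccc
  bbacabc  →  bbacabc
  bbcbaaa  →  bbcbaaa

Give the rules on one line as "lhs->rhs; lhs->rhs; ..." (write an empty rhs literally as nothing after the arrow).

aab->ab; bca->c

  | baba
  | abc
  | aabacba => abacba
  | ababba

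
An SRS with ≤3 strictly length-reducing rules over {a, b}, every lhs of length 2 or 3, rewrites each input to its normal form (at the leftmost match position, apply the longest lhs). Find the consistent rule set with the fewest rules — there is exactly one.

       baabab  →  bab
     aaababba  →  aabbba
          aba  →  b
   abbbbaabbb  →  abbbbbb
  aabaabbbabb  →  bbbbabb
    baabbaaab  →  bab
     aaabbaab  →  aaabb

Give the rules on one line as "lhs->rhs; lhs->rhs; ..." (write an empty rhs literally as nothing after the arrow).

  | baabab => bab
  | aaababba => aabbba
  | aba => b
  | abbbbaabbb => abbbbbb

aba->b; baa->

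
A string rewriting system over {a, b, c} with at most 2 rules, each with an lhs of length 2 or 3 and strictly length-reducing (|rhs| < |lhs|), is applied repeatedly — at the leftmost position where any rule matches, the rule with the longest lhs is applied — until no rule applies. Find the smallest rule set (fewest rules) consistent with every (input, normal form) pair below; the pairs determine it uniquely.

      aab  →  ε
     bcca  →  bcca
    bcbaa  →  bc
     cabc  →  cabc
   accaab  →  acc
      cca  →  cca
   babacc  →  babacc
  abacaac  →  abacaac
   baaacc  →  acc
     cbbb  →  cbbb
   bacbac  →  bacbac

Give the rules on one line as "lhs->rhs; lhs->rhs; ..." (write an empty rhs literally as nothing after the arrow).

aab->; baa->

  | aab => ε
  | bcca
  | bcbaa => bc
  | cabc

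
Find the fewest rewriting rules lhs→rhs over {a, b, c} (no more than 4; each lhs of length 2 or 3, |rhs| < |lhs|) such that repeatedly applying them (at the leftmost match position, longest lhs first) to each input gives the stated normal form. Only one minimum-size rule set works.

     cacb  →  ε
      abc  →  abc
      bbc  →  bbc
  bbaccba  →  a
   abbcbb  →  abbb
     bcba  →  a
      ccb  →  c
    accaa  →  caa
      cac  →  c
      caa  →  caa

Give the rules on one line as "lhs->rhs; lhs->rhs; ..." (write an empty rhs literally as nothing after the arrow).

ac->; ba->a; cb->

  | cacb => cb => ε
  | abc
  | bbc
  | bbaccba => baccba => accba => cba => a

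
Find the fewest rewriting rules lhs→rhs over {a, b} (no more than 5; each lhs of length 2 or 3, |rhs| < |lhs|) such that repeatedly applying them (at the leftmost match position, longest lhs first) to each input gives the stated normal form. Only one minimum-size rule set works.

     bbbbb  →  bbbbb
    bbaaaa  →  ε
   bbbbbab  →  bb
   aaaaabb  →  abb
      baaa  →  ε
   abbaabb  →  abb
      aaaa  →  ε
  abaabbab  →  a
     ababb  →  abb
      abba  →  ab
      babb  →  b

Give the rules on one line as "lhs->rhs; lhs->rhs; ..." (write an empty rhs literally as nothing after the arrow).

  | bbbbb
  | bbaaaa => baaa => aa => ε
  | bbbbbab => bbbbaa => bbba => bb
  | aaaaabb => aaabb => abb

aa->; aba->a; ba->; bab->aa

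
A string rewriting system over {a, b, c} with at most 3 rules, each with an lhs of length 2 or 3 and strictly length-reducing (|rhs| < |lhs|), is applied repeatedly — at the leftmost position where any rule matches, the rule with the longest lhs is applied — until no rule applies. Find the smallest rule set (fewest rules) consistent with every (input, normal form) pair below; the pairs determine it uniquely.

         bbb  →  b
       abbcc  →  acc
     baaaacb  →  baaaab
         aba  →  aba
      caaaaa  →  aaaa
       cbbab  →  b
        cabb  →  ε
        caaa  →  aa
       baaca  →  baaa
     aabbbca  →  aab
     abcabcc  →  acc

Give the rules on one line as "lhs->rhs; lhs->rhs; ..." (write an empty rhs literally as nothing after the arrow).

  | bbb => b
  | abbcc => acc
  | baaaacb => baaaab
  | aba

aac->aa; bb->; ca->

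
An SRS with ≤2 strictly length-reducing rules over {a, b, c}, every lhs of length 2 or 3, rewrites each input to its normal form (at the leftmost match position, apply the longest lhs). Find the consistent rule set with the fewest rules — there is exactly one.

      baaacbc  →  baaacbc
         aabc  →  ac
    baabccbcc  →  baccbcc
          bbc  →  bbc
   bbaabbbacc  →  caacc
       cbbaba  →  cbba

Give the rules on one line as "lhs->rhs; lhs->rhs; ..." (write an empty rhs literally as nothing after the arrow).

  | baaacbc
  | aabc => ac
  | baabccbcc => baccbcc
  | bbc

ab->; bbb->ca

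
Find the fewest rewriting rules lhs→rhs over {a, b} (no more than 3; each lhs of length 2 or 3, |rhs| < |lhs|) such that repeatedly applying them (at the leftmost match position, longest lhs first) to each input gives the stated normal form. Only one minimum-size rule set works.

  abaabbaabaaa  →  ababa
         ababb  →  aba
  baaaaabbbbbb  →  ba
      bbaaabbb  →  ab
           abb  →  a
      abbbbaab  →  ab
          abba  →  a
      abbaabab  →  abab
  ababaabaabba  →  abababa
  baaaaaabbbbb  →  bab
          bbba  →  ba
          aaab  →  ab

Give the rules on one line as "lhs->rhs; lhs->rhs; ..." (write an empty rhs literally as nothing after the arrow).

aa->a; bb->

  | abaabbaabaaa => ababbaabaaa => abaaabaaa => abaabaaa => ababaaa => ababaa => ababa
  | ababb => aba
  | baaaaabbbbbb => baaaabbbbbb => baaabbbbbb => baabbbbbb => babbbbbb => babbbb => babb => ba
  | bbaaabbb => aaabbb => aabbb => abbb => ab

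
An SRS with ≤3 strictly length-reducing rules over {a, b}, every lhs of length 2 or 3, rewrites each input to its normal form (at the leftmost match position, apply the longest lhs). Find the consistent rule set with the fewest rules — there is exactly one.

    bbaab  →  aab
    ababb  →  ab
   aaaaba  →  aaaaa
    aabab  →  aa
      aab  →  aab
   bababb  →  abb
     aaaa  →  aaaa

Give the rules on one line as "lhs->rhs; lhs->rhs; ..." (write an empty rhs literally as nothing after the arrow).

ba->a; bab->

  | bbaab => baab => aab
  | ababb => ab
  | aaaaba => aaaaa
  | aabab => aa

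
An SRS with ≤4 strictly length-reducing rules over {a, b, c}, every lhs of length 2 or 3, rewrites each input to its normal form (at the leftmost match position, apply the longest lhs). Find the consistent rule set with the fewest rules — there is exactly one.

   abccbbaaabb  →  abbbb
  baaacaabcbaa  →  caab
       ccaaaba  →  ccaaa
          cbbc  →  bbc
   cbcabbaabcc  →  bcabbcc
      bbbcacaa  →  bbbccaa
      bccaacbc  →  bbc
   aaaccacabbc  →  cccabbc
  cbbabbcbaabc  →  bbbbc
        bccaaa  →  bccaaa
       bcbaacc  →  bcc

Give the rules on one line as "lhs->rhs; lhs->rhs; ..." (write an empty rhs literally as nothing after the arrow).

ac->c; ba->; baa->ba; cb->b

  | abccbbaaabb => abcbbaaabb => abbbaaabb => abbbaabb => abbbabb => abbbb
  | baaacaabcbaa => baacaabcbaa => bacaabcbaa => caabcbaa => caabbaa => caabba => caab
  | ccaaaba => ccaaa
  | cbbc => bbc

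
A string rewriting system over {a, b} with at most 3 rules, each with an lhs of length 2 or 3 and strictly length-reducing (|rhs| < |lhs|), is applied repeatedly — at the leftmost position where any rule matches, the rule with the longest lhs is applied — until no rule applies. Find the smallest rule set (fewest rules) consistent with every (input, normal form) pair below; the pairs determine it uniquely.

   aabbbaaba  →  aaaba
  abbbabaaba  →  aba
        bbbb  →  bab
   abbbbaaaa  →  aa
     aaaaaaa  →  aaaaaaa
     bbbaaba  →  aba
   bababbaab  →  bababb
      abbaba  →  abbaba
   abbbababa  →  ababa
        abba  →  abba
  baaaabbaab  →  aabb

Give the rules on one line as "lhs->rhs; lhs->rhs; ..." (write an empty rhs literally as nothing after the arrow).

  | aabbbaaba => aabaaaba => aaaba
  | abbbabaaba => abaabaaba => abaaba => aba
  | bbbb => bab
  | abbbbaaaa => ababaaaa => abaaa => aa

baa->; bbb->ba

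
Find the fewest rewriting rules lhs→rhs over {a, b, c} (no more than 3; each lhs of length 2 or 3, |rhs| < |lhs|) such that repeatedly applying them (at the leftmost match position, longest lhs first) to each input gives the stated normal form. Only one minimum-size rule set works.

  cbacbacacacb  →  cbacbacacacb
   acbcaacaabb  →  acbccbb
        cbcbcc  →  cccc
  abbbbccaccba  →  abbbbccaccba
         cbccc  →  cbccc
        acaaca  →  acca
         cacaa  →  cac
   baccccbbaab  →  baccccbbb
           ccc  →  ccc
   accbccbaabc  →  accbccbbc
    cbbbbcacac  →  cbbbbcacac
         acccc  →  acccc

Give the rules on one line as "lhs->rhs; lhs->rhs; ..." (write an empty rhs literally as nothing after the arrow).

  | cbacbacacacb
  | acbcaacaabb => acbccaabb => acbccbb
  | cbcbcc => cccc
  | abbbbccaccba

aa->; bcb->c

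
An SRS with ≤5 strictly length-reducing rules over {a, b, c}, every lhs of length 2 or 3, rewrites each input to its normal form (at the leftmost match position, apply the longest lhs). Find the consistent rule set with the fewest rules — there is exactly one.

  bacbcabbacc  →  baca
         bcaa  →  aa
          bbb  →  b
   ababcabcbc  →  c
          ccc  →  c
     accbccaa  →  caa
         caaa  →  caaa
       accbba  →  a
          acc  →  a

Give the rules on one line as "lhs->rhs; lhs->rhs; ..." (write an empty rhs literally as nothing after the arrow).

  | bacbcabbacc => bacabbacc => bacbbacc => bacacc => baca
  | bcaa => aa
  | bbb => b
  | ababcabcbc => babcabcbc => bbcabcbc => cabcbc => cbcbc => cbc => c

ab->b; bb->; bc->; cc->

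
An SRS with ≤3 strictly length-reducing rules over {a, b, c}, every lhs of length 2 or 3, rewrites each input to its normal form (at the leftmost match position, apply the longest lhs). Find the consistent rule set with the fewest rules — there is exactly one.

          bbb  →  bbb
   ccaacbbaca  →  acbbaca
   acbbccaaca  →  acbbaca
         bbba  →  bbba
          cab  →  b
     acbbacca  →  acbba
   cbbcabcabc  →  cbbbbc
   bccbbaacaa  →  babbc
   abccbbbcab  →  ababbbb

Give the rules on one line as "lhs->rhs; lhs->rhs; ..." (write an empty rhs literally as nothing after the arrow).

aa->; cab->b; cc->a

  | bbb
  | ccaacbbaca => aaacbbaca => acbbaca
  | acbbccaaca => acbbaaaca => acbbaca
  | bbba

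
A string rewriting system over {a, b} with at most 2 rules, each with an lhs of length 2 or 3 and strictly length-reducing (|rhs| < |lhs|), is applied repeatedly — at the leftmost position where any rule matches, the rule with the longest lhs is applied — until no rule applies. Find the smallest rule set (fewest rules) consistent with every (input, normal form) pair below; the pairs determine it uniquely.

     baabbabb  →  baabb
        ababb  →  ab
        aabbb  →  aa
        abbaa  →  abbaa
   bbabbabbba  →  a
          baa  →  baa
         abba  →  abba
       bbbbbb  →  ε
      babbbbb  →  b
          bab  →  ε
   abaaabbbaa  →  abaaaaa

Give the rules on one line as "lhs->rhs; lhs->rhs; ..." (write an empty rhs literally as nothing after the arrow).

bab->; bbb->

  | baabbabb => baabb
  | ababb => ab
  | aabbb => aa
  | abbaa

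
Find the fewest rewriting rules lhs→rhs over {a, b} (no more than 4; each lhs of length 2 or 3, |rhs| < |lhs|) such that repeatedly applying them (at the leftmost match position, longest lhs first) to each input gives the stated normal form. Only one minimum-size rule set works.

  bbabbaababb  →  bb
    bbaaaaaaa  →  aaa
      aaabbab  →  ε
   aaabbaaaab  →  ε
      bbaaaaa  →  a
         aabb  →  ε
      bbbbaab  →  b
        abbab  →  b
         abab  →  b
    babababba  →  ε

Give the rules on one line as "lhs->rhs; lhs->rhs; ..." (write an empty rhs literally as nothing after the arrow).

  | bbabbaababb => bbbaababb => abaababb => abababb => abbabb => babb => bb
  | bbaaaaaaa => baaaaa => aaa
  | aaabbab => aabab => aabb => ab => ε
  | aaabbaaaab => aabaaaab => aabaaab => aabaab => aabab => aabb => ab => ε

ab->; aba->ab; baa->; bbb->ab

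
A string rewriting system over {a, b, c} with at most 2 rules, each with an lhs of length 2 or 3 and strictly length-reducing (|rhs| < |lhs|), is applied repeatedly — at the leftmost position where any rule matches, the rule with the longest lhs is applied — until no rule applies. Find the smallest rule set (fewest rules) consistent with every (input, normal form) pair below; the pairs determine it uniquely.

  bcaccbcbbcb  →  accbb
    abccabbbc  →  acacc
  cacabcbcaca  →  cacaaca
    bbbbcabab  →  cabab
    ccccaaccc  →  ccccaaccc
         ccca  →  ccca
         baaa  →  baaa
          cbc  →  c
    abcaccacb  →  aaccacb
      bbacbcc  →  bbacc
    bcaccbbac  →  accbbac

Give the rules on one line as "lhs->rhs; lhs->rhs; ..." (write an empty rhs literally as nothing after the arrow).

  | bcaccbcbbcb => accbcbbcb => accbbcb => accbb
  | abccabbbc => acabbbc => acacc
  | cacabcbcaca => cacabcaca => cacaaca
  | bbbbcabab => cbcabab => cabab

bbb->c; bc->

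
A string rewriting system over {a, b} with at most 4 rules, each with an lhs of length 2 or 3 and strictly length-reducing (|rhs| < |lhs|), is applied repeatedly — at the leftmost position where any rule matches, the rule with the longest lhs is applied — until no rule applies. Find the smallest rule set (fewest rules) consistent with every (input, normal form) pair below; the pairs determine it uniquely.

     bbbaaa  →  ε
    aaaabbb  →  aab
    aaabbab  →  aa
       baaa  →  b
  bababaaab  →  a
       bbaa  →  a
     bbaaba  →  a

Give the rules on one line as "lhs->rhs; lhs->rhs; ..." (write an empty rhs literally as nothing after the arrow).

aaa->; aba->a; bb->a; bba->ab

  | bbbaaa => abaaa => aaa => ε
  | aaaabbb => abbb => aab
  | aaabbab => bbab => abb => aa
  | baaa => b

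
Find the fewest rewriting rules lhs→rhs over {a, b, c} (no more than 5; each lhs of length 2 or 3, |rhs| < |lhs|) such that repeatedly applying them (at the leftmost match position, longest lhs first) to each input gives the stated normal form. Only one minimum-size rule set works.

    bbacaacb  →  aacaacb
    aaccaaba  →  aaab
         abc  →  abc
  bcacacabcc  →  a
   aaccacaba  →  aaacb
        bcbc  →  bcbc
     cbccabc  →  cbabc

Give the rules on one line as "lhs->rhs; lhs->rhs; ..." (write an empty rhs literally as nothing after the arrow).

aba->b; bb->a; bca->b; cc->

  | bbacaacb => aacaacb
  | aaccaaba => aaaaba => aaab
  | abc
  | bcacacabcc => bcacabcc => bcabcc => bbcc => acc => a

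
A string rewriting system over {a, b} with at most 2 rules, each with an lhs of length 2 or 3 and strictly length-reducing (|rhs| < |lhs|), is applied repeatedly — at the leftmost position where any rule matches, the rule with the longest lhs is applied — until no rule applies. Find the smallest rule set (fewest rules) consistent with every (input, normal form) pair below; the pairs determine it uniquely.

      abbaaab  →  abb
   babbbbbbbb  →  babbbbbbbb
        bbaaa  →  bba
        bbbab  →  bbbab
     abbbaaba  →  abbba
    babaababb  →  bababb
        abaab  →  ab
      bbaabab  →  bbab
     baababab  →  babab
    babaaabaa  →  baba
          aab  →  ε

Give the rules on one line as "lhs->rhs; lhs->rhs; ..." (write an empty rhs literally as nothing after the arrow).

aa->a; aab->

  | abbaaab => abbaab => abb
  | babbbbbbbb
  | bbaaa => bbaa => bba
  | bbbab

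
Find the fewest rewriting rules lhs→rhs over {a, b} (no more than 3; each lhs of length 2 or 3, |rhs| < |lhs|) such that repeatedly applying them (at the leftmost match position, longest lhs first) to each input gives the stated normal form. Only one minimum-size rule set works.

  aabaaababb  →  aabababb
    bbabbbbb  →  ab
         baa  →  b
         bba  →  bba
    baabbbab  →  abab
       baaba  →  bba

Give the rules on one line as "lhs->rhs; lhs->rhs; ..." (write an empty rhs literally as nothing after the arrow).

baa->b; bbb->a

  | aabaaababb => aabababb
  | bbabbbbb => bbaabb => bbbb => ab
  | baa => b
  | bba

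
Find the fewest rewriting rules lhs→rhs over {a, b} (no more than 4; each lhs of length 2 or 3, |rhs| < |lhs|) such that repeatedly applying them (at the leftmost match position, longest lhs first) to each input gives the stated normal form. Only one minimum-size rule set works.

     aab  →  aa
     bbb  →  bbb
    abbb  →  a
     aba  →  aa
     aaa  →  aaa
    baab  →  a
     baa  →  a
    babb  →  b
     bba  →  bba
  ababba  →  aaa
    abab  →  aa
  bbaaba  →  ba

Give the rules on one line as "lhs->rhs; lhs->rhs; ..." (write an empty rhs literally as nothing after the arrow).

ab->a; baa->ab; bab->

  | aab => aa
  | bbb
  | abbb => abb => ab => a
  | aba => aa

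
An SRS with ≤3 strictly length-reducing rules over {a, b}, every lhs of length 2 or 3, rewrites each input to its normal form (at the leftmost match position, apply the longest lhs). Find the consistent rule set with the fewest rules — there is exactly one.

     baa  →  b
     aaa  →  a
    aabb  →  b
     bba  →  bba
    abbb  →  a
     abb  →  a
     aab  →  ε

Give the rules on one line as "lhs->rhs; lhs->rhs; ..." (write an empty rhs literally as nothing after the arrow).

  | baa => b
  | aaa => a
  | aabb => b
  | bba

aa->; aab->; ab->a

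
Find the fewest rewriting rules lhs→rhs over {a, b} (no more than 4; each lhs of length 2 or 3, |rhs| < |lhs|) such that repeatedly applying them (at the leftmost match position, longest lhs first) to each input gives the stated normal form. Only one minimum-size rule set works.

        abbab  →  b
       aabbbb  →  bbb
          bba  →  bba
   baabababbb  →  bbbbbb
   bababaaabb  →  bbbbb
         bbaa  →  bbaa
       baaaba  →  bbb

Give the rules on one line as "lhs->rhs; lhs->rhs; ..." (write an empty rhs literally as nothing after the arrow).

aab->ab; ab->; aba->bb

  | abbab => bab => b
  | aabbbb => abbbb => bbb
  | bba
  | baabababbb => babababbb => bbbbabbb => bbbbbb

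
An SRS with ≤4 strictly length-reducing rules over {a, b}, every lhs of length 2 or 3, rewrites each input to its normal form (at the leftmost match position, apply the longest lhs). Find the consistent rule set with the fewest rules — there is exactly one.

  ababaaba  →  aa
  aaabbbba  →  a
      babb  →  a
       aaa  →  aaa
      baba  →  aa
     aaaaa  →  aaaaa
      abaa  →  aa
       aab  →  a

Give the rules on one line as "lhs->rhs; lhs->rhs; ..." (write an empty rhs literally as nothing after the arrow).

ab->; ba->a; bab->ba

  | ababaaba => abaaba => aaba => aa
  | aaabbbba => aabbba => abba => ba => a
  | babb => bab => ba => a
  | aaa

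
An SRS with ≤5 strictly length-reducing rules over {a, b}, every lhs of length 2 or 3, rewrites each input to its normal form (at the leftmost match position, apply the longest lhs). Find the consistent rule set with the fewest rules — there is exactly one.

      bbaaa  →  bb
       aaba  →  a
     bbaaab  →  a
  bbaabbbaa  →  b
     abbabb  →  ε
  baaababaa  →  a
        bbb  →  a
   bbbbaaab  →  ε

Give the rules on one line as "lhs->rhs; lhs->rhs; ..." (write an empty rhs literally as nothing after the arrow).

  | bbaaa => bbaa => bba => bb
  | aaba => a
  | bbaaab => bbaab => bbab => bbb => aa => a
  | bbaabbbaa => bbabbbaa => bbbbbaa => aabbaa => baa => ba => b

aa->a; aab->; ba->b; bbb->aa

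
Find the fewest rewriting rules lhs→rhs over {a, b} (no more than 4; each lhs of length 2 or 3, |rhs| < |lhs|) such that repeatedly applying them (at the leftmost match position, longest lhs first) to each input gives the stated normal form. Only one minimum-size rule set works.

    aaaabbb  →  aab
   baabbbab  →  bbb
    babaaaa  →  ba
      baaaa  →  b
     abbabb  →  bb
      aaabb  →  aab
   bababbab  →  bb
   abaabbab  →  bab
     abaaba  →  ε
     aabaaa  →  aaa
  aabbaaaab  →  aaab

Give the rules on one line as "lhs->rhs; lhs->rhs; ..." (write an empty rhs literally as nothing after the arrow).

  | aaaabbb => aaabb => aab
  | baabbbab => bbbbab => bbb
  | babaaaa => baaa => ba
  | baaaa => baa => b

aba->; abb->b; baa->b; bba->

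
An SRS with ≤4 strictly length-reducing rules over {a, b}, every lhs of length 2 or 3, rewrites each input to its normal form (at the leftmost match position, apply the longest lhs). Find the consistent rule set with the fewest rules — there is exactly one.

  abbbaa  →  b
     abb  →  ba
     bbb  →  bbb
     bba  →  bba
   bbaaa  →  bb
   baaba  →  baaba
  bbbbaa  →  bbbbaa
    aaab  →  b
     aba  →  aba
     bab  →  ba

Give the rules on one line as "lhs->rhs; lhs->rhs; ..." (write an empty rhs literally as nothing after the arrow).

  | abbbaa => babaa => baaa => b
  | abb => ba
  | bbb
  | bba

aaa->; abb->ba; bab->ba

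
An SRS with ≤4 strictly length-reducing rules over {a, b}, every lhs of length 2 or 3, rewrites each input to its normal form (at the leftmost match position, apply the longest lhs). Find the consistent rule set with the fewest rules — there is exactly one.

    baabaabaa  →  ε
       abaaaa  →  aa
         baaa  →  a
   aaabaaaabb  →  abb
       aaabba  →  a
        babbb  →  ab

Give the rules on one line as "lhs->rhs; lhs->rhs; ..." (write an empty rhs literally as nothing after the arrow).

  | baabaabaa => babaabaa => abaabaa => ababaa => aabaa => aaba => aaa => ε
  | abaaaa => abaaa => abaa => aba => aa
  | baaa => baa => ba => a
  | aaabaaaabb => baaaabb => baaabb => baabb => babb => abb

aaa->; ba->a; baa->ba; bbb->b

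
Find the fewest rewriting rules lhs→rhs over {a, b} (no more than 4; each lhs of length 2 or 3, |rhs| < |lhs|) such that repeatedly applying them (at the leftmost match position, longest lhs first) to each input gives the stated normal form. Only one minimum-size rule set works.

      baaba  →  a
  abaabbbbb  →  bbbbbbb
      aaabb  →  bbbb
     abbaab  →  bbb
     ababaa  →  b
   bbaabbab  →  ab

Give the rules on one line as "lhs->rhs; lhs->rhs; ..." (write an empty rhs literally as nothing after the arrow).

  | baaba => aaba => bba => ba => a
  | abaabbbbb => aaabbbbb => bbbbbbb
  | aaabb => bbbb
  | abbaab => abaab => aaab => bbb

aa->b; aaa->bb; ba->a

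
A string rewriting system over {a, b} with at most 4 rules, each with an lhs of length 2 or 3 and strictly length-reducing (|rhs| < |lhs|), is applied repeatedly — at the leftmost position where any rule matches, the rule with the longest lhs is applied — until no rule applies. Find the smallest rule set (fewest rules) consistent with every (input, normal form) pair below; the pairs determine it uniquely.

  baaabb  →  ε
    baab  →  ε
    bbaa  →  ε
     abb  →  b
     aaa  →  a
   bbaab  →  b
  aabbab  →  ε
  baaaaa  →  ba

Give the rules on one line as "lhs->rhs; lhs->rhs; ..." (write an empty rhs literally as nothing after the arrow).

  | baaabb => babb => bb => ε
  | baab => bb => ε
  | bbaa => aa => ε
  | abb => b

aa->; ab->; bb->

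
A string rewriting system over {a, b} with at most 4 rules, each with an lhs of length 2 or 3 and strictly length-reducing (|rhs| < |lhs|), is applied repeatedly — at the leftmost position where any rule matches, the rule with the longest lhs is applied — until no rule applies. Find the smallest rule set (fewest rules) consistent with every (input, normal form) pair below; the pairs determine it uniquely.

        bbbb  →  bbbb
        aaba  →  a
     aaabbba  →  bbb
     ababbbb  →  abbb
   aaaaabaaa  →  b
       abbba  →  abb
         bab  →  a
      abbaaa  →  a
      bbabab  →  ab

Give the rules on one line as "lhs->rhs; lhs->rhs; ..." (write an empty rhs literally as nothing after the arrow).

aa->a; aaa->b; ba->; bab->a

  | bbbb
  | aaba => aba => a
  | aaabbba => bbbba => bbb
  | ababbbb => aabbb => abbb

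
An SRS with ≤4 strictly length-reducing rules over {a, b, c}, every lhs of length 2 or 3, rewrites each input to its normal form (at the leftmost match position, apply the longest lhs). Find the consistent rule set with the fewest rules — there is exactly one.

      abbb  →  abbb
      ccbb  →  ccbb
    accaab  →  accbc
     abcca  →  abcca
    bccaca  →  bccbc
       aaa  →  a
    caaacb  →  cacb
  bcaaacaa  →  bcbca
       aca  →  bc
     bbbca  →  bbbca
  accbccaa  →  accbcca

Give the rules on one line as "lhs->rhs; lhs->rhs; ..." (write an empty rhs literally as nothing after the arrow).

aa->a; aab->bc; aca->bc

  | abbb
  | ccbb
  | accaab => accbc
  | abcca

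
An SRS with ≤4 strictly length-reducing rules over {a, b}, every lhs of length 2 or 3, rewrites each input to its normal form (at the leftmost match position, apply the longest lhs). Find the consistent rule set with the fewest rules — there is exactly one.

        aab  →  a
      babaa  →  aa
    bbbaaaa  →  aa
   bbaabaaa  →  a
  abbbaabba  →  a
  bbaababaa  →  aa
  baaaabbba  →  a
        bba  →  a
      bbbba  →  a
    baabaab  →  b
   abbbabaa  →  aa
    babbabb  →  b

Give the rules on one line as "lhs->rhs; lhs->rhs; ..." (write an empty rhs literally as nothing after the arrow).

  | aab => a
  | babaa => abaa => aa
  | bbbaaaa => bbabaa => babaa => abaa => aa
  | bbaabaaa => babbaaa => abbaaa => baaa => aba => a

ab->; ba->a; baa->ab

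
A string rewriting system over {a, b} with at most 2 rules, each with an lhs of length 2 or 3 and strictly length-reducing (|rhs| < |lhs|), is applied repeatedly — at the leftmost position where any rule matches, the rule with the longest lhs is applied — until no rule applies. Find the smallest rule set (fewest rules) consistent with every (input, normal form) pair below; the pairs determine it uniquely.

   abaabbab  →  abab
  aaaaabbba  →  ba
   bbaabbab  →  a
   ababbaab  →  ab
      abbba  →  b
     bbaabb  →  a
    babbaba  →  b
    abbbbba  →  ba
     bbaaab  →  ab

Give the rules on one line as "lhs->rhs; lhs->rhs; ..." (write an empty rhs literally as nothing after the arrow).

  | abaabbab => abbbbab => aabbab => bbbab => abab
  | aaaaabbba => baaabbba => bbabbba => aabbba => bbbba => abba => aaa => ba
  | bbaabbab => aaabbab => babbab => baaab => bbab => aab => bb => a
  | ababbaab => abaaaab => abbaab => aaaab => baab => bbb => ab

aa->b; bb->a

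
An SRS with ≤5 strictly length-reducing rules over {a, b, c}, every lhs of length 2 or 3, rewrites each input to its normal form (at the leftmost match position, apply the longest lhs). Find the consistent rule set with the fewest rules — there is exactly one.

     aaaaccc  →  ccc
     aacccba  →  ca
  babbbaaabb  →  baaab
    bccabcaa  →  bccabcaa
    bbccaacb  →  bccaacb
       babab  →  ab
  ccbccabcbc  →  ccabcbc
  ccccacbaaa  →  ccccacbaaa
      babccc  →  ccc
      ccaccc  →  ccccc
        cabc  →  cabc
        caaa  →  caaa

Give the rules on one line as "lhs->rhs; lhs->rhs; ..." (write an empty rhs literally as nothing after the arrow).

  | aaaaccc => aaaccc => aaccc => accc => ccc
  | aacccba => acccba => cccba => ca
  | babbbaaabb => bbaaabb => baaabb => baaab
  | bccabcaa

acc->cc; bab->; bb->b; ccb->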